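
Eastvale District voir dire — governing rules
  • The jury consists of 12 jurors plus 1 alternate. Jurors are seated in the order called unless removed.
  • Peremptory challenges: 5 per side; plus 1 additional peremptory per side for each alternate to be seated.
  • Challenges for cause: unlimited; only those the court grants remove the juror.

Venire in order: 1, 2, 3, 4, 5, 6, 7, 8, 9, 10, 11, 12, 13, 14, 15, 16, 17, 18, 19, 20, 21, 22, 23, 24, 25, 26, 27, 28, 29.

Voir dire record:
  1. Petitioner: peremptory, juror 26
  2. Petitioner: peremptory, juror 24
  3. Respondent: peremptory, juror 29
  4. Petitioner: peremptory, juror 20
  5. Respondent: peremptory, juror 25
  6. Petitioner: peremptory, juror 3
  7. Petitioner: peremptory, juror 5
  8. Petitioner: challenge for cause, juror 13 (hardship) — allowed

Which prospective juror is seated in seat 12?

Removed: #3, #5, #13, #20, #24, #25, #26, #29.
Seating in order: seats 1–12 → #1, #2, #4, #6, #7, #8, #9, #10, #11, #12, #14, #15; alternates → #16.
So seat 12 is #15.

15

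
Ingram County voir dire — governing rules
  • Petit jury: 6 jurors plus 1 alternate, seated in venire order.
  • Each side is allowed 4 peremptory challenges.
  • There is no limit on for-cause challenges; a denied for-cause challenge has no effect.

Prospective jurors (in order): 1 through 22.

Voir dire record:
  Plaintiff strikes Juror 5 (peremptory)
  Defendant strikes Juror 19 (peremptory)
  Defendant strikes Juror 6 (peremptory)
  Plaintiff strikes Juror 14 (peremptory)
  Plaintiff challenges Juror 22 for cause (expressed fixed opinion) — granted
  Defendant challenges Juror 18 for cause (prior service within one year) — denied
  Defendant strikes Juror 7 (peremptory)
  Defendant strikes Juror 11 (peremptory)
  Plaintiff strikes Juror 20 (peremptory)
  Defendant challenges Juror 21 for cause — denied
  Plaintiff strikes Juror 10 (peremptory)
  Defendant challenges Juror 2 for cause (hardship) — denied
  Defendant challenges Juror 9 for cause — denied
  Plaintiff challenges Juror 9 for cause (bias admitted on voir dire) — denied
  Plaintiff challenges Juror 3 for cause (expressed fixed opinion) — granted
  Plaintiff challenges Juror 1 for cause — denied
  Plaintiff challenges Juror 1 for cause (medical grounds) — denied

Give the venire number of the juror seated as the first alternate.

13

Removed: #3, #5, #6, #7, #10, #11, #14, #19, #20, #22. (#1, #2, #9, #18, #21 stay — for-cause denied.)
Seating in order: seats 1–6 → #1, #2, #4, #8, #9, #12; alternates → #13.
So alternate 1 is #13.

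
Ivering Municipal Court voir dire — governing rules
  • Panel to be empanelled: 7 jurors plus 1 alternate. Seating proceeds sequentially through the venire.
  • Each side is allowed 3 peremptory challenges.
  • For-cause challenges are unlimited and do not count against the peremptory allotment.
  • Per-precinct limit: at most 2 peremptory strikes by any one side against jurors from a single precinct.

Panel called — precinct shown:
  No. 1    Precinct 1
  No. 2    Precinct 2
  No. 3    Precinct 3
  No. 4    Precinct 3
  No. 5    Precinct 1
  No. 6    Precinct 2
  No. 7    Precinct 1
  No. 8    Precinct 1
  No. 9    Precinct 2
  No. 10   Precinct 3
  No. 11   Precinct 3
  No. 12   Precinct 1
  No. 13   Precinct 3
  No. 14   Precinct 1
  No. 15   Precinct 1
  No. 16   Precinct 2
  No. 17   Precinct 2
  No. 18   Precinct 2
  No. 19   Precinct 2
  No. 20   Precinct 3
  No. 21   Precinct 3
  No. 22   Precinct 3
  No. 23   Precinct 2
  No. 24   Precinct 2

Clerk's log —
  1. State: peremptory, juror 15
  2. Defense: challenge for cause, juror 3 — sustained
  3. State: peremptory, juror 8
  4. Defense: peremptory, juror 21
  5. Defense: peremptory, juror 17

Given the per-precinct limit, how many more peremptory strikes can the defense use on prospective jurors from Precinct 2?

1

Defense peremptories so far: #21, #17 — 2 of 3 used, 1 left overall.
Against Precinct 2: #17 — 1 used; per-precinct cap 2 leaves 1.
Binding limit: min(1, 1) = 1.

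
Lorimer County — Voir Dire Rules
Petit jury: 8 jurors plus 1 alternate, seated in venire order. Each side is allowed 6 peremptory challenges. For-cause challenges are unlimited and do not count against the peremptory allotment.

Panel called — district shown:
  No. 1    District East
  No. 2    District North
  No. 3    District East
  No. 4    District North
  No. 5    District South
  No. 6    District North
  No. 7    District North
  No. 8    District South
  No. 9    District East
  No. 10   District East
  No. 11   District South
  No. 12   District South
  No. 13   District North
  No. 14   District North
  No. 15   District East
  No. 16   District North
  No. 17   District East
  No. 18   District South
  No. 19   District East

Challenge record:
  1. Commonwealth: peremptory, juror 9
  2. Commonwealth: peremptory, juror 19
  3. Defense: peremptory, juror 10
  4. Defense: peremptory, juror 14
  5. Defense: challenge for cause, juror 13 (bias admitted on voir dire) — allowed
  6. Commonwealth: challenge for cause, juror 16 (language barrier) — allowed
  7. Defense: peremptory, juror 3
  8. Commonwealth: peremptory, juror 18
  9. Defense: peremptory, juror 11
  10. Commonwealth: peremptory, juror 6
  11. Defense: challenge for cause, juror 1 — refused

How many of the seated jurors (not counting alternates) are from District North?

3

Removed: #3, #6, #9, #10, #11, #13, #14, #16, #18, #19.
Seated jurors 1–8: #1, #2, #4, #5, #7, #8, #12, #15 (alternates #17 not counted).
Of those, in District North: #2, #4, #7 → 3.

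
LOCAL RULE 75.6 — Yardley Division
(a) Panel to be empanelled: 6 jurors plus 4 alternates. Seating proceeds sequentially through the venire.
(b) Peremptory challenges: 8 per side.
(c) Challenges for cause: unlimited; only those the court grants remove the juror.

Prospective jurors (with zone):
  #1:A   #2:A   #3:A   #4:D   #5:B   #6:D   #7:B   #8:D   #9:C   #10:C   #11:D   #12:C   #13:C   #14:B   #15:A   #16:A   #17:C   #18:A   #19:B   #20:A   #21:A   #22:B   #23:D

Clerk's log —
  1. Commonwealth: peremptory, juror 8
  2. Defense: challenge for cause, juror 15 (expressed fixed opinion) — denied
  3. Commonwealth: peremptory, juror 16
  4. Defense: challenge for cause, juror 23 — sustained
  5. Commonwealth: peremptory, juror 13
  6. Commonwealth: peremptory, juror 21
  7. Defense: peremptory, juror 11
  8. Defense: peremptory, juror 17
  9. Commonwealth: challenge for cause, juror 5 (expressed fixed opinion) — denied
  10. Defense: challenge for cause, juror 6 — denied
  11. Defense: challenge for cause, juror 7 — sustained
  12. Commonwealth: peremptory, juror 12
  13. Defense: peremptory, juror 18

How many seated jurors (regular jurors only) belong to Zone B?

Removed: #7, #8, #11, #12, #13, #16, #17, #18, #21, #23.
Seated jurors 1–6: #1, #2, #3, #4, #5, #6 (alternates #9, #10, #14, #15 not counted).
Of those, in Zone B: #5 → 1.

1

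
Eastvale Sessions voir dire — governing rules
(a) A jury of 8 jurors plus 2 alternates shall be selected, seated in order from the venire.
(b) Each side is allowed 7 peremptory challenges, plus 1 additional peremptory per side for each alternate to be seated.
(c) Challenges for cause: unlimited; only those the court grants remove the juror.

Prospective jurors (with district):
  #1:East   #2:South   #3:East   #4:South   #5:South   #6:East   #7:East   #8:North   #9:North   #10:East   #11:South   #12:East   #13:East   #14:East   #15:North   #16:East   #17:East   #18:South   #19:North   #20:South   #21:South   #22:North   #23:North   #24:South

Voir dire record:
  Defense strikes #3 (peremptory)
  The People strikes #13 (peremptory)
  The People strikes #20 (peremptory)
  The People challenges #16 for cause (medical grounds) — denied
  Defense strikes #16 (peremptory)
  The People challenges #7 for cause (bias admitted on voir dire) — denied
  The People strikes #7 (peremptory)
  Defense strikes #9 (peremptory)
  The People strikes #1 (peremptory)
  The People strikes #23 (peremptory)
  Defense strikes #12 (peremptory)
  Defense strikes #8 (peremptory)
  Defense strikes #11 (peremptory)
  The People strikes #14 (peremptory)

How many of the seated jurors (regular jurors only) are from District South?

Removed: #1, #3, #7, #8, #9, #11, #12, #13, #14, #16, #20, #23.
Seated jurors 1–8: #2, #4, #5, #6, #10, #15, #17, #18 (alternates #19, #21 not counted).
Of those, in District South: #2, #4, #5, #18 → 4.

4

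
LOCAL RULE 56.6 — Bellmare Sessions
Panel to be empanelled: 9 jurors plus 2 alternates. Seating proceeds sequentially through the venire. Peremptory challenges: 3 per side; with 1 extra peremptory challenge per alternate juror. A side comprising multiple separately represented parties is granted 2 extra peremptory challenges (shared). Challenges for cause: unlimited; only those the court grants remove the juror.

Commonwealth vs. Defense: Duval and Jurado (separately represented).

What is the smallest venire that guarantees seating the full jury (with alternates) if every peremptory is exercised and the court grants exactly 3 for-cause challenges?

26

Seats to fill: 9 + 2 alternates = 11.
Peremptories — Commonwealth: 3 + 1×2 = 5; Defense: 3 + 1×2 + 2 = 7; total 12.
For-cause removals: 3.
Minimum venire: 11 + 12 + 3 = 26.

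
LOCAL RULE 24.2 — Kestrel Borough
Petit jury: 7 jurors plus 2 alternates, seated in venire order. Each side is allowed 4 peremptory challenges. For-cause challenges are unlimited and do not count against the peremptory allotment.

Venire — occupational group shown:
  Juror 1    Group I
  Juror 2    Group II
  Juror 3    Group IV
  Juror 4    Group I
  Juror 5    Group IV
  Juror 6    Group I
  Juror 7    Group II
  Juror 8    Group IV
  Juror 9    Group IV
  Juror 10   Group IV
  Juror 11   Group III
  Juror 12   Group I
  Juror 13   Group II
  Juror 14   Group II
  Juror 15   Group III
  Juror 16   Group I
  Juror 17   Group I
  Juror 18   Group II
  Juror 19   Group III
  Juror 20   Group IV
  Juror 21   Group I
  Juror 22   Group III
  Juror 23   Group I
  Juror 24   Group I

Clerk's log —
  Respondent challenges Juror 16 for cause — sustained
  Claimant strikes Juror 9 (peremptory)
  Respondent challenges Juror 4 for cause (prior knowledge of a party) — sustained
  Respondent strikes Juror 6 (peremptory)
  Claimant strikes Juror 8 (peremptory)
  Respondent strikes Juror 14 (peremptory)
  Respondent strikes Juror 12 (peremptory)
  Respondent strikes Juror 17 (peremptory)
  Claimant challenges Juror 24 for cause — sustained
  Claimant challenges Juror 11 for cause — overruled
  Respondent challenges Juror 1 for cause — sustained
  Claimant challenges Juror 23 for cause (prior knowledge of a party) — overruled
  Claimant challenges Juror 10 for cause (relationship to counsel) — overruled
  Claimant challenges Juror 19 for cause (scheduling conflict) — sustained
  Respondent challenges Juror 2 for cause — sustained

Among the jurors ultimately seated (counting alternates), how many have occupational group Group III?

2

Removed: #1, #2, #4, #6, #8, #9, #12, #14, #16, #17, #19, #24.
Seated (9 incl. alternates): #3, #5, #7, #10, #11, #13, #15, #18, #20.
Of those, in Group III: #11, #15 → 2.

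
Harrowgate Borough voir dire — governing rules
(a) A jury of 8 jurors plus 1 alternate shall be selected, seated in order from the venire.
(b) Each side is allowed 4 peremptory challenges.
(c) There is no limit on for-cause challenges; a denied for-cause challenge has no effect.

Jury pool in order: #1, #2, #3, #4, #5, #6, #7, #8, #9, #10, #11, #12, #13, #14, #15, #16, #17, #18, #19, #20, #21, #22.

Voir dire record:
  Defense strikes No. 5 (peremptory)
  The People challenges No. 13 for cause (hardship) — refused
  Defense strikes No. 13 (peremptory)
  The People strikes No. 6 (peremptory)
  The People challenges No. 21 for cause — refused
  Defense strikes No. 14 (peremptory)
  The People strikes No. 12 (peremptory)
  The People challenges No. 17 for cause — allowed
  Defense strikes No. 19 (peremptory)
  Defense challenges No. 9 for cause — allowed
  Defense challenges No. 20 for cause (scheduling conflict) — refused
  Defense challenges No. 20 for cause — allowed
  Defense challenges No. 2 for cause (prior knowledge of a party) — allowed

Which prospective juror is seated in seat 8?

Removed: #2, #5, #6, #9, #12, #13, #14, #17, #19, #20. (#21 stays — for-cause denied.)
Seating in order: seats 1–8 → #1, #3, #4, #7, #8, #10, #11, #15; alternates → #16.
So seat 8 is #15.

15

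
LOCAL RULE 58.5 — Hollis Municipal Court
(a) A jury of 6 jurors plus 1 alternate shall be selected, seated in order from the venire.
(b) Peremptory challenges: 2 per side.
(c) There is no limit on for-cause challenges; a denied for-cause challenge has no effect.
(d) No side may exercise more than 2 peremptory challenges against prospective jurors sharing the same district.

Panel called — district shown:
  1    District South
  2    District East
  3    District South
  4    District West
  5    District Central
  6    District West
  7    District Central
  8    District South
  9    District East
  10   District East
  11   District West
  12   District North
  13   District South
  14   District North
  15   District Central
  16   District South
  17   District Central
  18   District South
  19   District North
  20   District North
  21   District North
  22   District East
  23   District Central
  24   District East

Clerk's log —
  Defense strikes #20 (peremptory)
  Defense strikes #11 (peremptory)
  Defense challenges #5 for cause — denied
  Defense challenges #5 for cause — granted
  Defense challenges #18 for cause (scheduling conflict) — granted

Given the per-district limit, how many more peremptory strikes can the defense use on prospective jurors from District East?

Defense peremptories so far: #20, #11 — 2 of 2 used, 0 left overall.
Against District East: none yet — per-district cap 2 leaves 2.
Binding limit: min(0, 2) = 0.

0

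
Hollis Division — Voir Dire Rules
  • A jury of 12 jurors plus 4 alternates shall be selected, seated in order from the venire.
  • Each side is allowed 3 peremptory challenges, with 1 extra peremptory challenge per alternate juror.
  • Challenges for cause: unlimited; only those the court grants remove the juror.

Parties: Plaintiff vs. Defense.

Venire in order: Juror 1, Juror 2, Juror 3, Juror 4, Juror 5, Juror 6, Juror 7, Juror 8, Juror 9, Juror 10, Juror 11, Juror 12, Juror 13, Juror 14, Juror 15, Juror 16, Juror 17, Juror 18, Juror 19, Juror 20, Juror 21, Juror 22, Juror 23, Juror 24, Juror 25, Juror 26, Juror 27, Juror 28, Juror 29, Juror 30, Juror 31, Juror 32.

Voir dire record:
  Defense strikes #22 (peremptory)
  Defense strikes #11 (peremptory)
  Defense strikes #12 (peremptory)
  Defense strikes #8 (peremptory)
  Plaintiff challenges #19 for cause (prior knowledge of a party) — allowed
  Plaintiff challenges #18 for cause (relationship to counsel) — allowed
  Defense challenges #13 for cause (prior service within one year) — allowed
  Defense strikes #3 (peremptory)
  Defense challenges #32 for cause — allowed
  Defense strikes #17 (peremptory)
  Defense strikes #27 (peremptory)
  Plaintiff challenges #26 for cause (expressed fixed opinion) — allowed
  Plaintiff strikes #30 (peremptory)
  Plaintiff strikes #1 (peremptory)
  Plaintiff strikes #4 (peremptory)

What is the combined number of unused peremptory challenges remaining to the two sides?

Plaintiff allotment: 3 base + 1 × 4 alternates = 7. Defense allotment: 3 base + 1 × 4 alternates = 7.
Plaintiff peremptories used: #30, #1, #4 — 3 (for-cause on #19, #18, #26 don't count).
Defense peremptories used: #22, #11, #12, #8, #3, #17, #27 — 7 (for-cause on #13, #32 don't count).
Remaining: (7 − 3) + (7 − 7) = 4.

4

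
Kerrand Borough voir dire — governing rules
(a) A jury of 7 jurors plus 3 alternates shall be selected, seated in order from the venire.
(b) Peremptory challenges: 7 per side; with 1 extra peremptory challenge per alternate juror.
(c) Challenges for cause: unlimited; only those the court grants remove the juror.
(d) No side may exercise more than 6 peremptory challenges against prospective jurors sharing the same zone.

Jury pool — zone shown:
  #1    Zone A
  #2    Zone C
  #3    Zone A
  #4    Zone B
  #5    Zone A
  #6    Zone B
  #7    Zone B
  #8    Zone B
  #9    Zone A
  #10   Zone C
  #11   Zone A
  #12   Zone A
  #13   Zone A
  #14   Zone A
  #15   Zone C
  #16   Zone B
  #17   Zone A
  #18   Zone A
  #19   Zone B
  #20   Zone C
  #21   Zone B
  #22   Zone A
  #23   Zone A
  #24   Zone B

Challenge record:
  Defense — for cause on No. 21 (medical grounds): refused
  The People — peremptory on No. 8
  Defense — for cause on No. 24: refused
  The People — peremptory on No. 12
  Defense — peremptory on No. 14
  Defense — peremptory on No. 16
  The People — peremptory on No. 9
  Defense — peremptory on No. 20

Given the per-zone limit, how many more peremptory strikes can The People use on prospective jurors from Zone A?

The People peremptories so far: #8, #12, #9 — 3 of 10 used, 7 left overall.
Against Zone A: #12, #9 — 2 used; per-zone cap 6 leaves 4.
Binding limit: min(7, 4) = 4.

4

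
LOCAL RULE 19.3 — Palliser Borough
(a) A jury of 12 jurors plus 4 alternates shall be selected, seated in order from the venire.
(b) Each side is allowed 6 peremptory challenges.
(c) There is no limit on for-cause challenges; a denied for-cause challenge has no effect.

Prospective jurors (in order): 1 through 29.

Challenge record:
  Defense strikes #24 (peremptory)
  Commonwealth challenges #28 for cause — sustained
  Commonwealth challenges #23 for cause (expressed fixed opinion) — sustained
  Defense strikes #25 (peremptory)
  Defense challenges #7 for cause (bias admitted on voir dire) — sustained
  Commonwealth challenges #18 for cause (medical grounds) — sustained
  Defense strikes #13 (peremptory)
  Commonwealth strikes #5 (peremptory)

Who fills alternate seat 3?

19

Removed: #5, #7, #13, #18, #23, #24, #25, #28.
Seating in order: seats 1–12 → #1, #2, #3, #4, #6, #8, #9, #10, #11, #12, #14, #15; alternates → #16, #17, #19, #20.
So alternate 3 is #19.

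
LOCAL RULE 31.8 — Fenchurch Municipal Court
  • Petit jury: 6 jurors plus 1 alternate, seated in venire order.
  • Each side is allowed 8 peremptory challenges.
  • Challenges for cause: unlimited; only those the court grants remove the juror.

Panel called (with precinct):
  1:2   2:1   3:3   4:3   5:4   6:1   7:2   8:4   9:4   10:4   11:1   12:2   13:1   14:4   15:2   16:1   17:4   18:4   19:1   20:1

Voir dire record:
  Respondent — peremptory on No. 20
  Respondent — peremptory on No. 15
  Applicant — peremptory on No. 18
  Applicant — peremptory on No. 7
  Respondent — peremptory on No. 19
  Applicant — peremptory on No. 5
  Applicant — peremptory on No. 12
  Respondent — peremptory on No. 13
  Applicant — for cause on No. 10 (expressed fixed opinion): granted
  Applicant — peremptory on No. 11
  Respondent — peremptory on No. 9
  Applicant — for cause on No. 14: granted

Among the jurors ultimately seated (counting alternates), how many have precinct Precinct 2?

1

Removed: #5, #7, #9, #10, #11, #12, #13, #14, #15, #18, #19, #20.
Seated (7 incl. alternates): #1, #2, #3, #4, #6, #8, #16.
Of those, in Precinct 2: #1 → 1.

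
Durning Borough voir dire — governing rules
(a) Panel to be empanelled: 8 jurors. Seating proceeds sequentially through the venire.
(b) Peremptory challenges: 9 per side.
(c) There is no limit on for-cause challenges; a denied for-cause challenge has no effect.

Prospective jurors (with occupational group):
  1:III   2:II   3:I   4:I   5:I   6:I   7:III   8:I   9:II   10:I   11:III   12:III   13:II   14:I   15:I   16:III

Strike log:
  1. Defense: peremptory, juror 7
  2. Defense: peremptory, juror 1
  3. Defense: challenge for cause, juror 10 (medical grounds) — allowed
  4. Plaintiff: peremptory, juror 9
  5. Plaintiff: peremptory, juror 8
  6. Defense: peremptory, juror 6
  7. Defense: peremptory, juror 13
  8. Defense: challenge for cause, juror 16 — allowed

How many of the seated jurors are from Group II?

1

Removed: #1, #6, #7, #8, #9, #10, #13, #16.
Seated jurors 1–8: #2, #3, #4, #5, #11, #12, #14, #15.
Of those, in Group II: #2 → 1.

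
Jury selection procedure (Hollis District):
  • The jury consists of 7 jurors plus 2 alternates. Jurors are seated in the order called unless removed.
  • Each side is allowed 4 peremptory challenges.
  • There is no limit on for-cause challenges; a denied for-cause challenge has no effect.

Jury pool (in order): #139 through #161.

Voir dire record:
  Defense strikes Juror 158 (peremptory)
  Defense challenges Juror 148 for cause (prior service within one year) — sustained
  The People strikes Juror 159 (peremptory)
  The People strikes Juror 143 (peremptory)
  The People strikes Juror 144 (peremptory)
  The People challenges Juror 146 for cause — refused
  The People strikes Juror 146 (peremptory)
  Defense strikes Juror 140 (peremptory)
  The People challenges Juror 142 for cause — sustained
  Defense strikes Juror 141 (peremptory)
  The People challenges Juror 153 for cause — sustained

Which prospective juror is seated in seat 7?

152

Removed: #140, #141, #142, #143, #144, #146, #148, #153, #158, #159.
Filling seats in venire order through position 7: #139, #145, #147, #149, #150, #151, #152.
So seat 7 is #152.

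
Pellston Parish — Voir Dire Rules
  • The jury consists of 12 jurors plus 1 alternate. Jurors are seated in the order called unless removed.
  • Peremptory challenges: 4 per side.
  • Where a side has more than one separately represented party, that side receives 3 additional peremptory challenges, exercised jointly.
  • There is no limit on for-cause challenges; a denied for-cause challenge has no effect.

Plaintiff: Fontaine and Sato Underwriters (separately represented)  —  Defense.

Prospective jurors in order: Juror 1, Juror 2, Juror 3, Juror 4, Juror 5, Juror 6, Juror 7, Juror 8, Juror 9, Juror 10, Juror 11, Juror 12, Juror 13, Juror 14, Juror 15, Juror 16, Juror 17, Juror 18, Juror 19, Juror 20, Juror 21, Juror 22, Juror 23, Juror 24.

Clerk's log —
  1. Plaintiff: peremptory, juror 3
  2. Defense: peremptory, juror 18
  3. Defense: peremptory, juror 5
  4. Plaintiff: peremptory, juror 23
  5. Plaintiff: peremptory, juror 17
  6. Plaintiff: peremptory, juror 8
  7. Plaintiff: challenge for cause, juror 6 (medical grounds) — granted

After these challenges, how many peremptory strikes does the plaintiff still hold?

Plaintiff allotment: 4 base + 3 multi-party = 7.
Plaintiff peremptories used: #3, #23, #17, #8 — 4 (the for-cause on #6 doesn't count).
Remaining: 7 − 4 = 3.

3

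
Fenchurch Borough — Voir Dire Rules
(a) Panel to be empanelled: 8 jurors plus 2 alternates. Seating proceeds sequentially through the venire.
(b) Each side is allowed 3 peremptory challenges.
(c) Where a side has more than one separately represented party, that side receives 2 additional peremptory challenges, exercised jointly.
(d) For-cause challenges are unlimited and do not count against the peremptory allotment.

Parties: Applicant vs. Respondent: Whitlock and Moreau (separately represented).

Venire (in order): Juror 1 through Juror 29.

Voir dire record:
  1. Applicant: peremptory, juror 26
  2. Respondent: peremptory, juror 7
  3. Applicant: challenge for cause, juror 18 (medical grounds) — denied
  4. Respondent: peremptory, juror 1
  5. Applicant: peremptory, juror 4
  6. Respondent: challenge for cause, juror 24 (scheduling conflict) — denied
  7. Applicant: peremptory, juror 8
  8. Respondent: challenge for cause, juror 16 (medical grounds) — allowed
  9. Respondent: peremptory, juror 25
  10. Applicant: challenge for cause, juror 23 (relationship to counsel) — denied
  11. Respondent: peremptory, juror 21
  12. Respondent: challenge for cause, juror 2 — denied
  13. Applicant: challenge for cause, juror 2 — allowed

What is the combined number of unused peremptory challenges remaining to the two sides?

1

Applicant allotment: 3. Respondent allotment: 3 base + 2 multi-party = 5.
Applicant peremptories used: #26, #4, #8 — 3 (for-cause on #18, #23, #2 don't count).
Respondent peremptories used: #7, #1, #25, #21 — 4 (for-cause on #24, #16, #2 don't count).
Remaining: (3 − 3) + (5 − 4) = 1.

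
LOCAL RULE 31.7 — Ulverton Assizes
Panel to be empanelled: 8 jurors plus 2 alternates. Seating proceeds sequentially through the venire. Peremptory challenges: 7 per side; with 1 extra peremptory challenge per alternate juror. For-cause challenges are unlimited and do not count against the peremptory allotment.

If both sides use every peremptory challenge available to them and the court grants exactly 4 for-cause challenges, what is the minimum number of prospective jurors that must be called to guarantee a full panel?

32

Seats to fill: 8 + 2 alternates = 10.
Peremptories: 7 + 1×2 = 9 per side × 2 sides = 18.
For-cause removals: 4.
Minimum venire: 10 + 18 + 4 = 32.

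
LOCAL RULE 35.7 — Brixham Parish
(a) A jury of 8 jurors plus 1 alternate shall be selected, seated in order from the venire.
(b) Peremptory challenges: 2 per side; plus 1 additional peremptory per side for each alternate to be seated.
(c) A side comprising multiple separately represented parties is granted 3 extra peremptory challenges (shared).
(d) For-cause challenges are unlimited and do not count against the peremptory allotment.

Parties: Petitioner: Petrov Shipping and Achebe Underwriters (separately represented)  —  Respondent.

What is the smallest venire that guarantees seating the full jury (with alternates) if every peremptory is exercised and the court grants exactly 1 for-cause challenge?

19

Seats to fill: 8 + 1 alternates = 9.
Peremptories — Petitioner: 2 + 1×1 + 3 = 6; Respondent: 2 + 1×1 = 3; total 9.
For-cause removals: 1.
Minimum venire: 9 + 9 + 1 = 19.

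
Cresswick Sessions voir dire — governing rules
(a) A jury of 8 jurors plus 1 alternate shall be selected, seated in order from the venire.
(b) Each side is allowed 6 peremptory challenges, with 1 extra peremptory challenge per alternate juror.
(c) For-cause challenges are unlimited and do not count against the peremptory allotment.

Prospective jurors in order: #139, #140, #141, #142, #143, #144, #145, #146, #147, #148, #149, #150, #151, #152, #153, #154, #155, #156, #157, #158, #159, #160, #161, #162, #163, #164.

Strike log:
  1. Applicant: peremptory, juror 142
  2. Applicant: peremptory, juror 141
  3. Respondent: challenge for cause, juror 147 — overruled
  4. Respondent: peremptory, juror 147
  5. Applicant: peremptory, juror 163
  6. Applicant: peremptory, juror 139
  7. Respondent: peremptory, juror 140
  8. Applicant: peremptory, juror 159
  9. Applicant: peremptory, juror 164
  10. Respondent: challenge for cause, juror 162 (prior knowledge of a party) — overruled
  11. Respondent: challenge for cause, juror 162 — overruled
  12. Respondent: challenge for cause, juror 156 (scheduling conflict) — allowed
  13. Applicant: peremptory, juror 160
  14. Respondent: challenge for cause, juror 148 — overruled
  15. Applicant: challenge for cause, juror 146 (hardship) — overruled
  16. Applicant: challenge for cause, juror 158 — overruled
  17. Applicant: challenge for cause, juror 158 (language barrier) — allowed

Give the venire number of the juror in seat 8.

151

Removed: #139, #140, #141, #142, #147, #156, #158, #159, #160, #163, #164. (#146, #148, #162 stay — for-cause denied.)
Seating in order: seats 1–8 → #143, #144, #145, #146, #148, #149, #150, #151; alternates → #152.
So seat 8 is #151.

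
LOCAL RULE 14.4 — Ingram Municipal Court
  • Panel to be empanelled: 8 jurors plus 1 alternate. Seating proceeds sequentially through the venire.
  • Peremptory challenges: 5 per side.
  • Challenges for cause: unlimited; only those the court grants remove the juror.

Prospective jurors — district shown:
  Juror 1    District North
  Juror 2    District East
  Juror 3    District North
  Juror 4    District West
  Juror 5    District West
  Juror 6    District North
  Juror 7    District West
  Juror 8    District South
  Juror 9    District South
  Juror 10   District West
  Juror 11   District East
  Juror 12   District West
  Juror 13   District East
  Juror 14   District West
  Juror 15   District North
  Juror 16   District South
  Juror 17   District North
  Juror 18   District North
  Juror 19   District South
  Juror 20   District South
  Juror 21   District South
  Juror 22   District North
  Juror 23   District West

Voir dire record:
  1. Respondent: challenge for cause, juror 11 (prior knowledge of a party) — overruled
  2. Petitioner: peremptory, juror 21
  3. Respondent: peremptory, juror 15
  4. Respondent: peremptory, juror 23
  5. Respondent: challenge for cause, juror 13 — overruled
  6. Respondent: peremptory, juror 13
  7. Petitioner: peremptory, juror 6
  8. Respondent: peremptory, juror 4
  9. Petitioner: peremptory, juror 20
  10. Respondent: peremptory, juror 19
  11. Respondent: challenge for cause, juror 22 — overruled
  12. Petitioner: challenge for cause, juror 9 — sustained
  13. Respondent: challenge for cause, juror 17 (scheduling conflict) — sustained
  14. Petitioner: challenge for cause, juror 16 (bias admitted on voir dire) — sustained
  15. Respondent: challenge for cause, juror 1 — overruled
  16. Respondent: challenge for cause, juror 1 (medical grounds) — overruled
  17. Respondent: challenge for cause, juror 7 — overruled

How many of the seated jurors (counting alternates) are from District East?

Removed: #4, #6, #9, #13, #15, #16, #17, #19, #20, #21, #23.
Seated (9 incl. alternates): #1, #2, #3, #5, #7, #8, #10, #11, #12.
Of those, in District East: #2, #11 → 2.

2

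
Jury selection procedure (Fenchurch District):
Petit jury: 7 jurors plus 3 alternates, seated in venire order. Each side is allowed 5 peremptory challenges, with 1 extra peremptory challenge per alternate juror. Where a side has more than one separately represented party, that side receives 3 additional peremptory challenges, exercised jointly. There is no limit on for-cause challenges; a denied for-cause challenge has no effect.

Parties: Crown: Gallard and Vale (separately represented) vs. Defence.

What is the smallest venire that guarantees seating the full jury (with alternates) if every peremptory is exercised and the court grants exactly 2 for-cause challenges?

Seats to fill: 7 + 3 alternates = 10.
Peremptories — Crown: 5 + 1×3 + 3 = 11; Defence: 5 + 1×3 = 8; total 19.
For-cause removals: 2.
Minimum venire: 10 + 19 + 2 = 31.

31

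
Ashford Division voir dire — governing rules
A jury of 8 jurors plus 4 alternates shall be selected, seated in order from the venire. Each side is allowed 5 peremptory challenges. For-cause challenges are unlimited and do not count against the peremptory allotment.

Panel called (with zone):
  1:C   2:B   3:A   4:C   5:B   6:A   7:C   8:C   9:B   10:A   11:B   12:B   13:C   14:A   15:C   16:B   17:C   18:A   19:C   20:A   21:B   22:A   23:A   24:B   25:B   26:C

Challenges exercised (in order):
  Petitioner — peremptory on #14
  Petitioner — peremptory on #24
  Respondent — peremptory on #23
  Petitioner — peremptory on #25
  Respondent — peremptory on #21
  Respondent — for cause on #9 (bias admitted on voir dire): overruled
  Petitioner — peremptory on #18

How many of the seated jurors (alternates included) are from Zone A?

Removed: #14, #18, #21, #23, #24, #25.
Seated (12 incl. alternates): #1, #2, #3, #4, #5, #6, #7, #8, #9, #10, #11, #12.
Of those, in Zone A: #3, #6, #10 → 3.

3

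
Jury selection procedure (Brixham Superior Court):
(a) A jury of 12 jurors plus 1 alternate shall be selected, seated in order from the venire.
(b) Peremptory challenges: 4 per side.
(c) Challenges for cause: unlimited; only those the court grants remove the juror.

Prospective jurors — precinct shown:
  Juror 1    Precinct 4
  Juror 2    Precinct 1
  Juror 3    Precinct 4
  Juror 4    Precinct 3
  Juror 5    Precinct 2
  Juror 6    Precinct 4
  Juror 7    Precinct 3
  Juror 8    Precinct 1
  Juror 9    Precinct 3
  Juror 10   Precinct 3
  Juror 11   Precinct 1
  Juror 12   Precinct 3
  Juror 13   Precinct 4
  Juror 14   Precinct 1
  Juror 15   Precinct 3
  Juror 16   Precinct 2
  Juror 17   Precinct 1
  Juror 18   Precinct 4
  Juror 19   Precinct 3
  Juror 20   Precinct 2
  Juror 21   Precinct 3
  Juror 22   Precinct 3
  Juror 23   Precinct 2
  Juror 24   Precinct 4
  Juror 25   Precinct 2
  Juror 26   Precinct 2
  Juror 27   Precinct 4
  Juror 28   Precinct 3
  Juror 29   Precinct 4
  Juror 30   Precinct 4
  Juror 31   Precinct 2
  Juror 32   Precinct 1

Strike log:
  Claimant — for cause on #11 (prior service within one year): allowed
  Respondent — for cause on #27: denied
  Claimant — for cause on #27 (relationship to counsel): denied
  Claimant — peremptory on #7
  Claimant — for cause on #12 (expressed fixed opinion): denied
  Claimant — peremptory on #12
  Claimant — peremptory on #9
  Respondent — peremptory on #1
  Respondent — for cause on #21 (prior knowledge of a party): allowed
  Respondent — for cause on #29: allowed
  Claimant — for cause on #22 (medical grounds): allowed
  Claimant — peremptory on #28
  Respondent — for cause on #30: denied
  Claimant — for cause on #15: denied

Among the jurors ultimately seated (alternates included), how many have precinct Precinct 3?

3

Removed: #1, #7, #9, #11, #12, #21, #22, #28, #29.
Seated (13 incl. alternates): #2, #3, #4, #5, #6, #8, #10, #13, #14, #15, #16, #17, #18.
Of those, in Precinct 3: #4, #10, #15 → 3.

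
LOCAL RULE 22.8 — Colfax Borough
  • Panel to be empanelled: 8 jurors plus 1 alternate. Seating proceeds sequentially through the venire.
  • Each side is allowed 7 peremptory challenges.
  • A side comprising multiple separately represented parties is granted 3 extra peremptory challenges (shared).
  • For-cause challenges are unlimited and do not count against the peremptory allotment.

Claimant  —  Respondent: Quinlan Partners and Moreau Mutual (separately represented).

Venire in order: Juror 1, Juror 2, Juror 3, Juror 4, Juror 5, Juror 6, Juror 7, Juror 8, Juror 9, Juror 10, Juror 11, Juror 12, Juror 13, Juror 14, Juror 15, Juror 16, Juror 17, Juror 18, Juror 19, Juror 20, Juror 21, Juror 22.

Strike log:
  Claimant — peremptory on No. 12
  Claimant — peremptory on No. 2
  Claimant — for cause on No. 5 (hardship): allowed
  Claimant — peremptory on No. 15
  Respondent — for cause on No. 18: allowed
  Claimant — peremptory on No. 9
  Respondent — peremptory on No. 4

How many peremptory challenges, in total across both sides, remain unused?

Claimant allotment: 7. Respondent allotment: 7 base + 3 multi-party = 10.
Claimant peremptories used: #12, #2, #15, #9 — 4 (the for-cause on #5 doesn't count).
Respondent peremptories used: #4 — 1 (the for-cause on #18 doesn't count).
Remaining: (7 − 4) + (10 − 1) = 12.

12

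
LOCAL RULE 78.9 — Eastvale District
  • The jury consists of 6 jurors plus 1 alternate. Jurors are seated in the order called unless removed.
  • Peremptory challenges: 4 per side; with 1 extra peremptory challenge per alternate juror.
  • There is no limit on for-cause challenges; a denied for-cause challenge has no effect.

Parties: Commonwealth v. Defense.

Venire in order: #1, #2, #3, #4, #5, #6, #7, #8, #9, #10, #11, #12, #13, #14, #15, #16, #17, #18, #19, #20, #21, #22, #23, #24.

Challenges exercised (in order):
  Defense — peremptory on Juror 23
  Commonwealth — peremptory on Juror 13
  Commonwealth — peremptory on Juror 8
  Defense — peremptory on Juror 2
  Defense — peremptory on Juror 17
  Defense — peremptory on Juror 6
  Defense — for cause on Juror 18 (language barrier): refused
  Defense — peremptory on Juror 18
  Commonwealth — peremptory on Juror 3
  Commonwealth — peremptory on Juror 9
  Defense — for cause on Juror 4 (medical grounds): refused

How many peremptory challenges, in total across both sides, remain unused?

Commonwealth allotment: 4 base + 1 × 1 alternate = 5. Defense allotment: 4 base + 1 × 1 alternate = 5.
Commonwealth peremptories used: #13, #8, #3, #9 — 4.
Defense peremptories used: #23, #2, #17, #6, #18 — 5 (for-cause on #18, #4 don't count).
Remaining: (5 − 4) + (5 − 5) = 1.

1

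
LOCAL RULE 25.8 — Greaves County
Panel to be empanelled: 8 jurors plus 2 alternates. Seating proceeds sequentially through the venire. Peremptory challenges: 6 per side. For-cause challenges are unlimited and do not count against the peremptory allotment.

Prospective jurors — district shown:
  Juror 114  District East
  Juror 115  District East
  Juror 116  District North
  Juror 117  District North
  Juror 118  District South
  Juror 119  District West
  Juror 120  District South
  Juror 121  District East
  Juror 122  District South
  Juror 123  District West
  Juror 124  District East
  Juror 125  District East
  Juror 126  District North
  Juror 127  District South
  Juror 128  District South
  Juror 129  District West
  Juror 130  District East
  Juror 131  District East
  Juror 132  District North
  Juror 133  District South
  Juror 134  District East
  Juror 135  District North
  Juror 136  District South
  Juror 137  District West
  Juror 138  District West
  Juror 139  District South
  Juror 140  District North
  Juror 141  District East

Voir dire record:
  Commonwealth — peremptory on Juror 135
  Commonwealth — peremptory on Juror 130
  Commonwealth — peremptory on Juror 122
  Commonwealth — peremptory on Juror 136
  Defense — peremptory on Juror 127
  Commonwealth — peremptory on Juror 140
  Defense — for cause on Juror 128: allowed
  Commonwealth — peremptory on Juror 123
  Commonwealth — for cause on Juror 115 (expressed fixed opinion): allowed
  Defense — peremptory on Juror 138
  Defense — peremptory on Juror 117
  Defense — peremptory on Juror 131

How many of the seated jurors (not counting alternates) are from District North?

Removed: #115, #117, #122, #123, #127, #128, #130, #131, #135, #136, #138, #140.
Seated jurors 1–8: #114, #116, #118, #119, #120, #121, #124, #125 (alternates #126, #129 not counted).
Of those, in District North: #116 → 1.

1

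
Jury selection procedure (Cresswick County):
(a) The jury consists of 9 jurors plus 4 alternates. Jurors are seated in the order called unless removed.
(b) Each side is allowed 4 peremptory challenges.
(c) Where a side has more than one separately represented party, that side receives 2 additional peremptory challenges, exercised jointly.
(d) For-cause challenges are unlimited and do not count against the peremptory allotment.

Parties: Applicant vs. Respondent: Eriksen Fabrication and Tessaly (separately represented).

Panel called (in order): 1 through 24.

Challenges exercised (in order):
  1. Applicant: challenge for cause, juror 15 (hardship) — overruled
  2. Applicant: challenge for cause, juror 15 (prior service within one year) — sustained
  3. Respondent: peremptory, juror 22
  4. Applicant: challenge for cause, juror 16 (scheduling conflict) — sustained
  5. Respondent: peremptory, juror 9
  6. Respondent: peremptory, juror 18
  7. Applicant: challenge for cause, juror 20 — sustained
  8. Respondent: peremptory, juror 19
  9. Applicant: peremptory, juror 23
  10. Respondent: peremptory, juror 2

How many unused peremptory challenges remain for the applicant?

Applicant allotment: 4.
Applicant peremptories used: #23 — 1 (for-cause on #15, #15, #16, #20 don't count).
Remaining: 4 − 1 = 3.

3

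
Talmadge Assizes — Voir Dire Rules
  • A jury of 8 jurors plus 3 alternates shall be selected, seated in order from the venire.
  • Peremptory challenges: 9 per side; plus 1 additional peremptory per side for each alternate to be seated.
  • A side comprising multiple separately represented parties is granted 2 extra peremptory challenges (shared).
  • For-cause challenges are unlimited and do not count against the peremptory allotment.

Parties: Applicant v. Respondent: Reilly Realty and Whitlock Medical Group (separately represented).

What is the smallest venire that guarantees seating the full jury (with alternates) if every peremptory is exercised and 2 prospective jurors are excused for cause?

39

Seats to fill: 8 + 3 alternates = 11.
Peremptories — Applicant: 9 + 1×3 = 12; Respondent: 9 + 1×3 + 2 = 14; total 26.
For-cause removals: 2.
Minimum venire: 11 + 26 + 2 = 39.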